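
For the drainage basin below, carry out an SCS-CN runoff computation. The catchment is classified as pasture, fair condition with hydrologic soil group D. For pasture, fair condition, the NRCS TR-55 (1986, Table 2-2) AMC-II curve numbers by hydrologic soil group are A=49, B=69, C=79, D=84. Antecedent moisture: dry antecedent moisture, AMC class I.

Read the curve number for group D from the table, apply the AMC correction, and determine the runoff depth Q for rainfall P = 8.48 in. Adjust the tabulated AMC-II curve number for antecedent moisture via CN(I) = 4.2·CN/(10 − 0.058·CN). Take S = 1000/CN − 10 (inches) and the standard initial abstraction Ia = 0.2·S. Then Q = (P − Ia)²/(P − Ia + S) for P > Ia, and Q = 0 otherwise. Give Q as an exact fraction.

NRCS table: pasture, fair condition, soil group D → CN(II) = 84
Adjust CN=84 to AMC I: 4.2·84/(10 − 0.058·84) → (1764/5) ÷ (641/125) = 44100/641 ≈ 68.799
Retention S: 1000/CN − 10 with CN=68.799 → S = 2000/441 ≈ 4.535 in
Ia = 0.2·(2000/441) = 400/441 in ≈ 0.907 in
Since P=8.480 > Ia=0.907: effective rainfall P−Ia = 83492/11025 in
Q = (83492/11025)²/((83492/11025) + 2000/441) = (6970914064/121550625)/(133492/11025) = 1742728516/367937325 in ≈ 4.736 in

Q = 1742728516/367937325 in ≈ 4.736 in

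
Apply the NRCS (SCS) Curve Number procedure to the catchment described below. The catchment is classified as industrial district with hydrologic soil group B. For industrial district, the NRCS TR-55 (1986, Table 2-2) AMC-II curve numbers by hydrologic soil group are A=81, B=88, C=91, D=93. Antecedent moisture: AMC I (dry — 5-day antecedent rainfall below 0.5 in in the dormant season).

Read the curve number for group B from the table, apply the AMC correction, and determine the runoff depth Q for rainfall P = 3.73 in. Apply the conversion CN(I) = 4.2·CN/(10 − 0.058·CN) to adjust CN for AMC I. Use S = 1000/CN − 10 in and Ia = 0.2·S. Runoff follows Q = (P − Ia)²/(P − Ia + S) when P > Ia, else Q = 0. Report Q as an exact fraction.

Q = 562685841/375151700 in ≈ 1.500 in

NRCS table: industrial district, soil group B → CN(II) = 88
Dry (AMC I): CN(I) = 4.2·88/(10 − 0.058·88) = (1848/5)/(612/125) = 3850/51 ≈ 75.490
Retention S: 1000/CN − 10 with CN=75.490 → S = 250/77 ≈ 3.247 in
Ia = 0.2·(250/77) = 50/77 in ≈ 0.649 in
Since P=3.730 > Ia=0.649: effective rainfall P−Ia = 23721/7700 in
Runoff Q = (P−Ia)²/(P−Ia+S) = (3.081)²/(3.081+3.247) = 562685841/375151700 ≈ 1.500 in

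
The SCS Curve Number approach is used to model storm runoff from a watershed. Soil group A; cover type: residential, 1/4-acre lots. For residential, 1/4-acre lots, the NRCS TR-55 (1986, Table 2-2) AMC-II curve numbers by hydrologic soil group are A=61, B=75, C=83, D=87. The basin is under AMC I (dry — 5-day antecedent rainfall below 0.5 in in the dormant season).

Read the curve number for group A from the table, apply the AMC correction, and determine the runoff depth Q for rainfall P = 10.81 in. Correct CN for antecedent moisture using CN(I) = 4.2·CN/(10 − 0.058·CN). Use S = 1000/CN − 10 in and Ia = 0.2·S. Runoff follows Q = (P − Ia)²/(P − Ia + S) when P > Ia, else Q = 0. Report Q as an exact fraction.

NRCS table: residential, 1/4-acre lots, soil group A → CN(II) = 61
Adjust CN=61 to AMC I: 4.2·61/(10 − 0.058·61) → (1281/5) ÷ (3231/500) = 42700/1077 ≈ 39.647
S = 1000/(42700/1077) − 10 = 6500/427 in ≈ 15.222 in
Ia = 0.2·(6500/427) = 1300/427 in ≈ 3.044 in
Since P=10.810 > Ia=3.044: effective rainfall P−Ia = 331587/42700 in
Q: (331587/42700)² ÷ (981587/42700) = 109949938569/41913764900 in (≈ 2.623 in)

Q = 109949938569/41913764900 in ≈ 2.623 in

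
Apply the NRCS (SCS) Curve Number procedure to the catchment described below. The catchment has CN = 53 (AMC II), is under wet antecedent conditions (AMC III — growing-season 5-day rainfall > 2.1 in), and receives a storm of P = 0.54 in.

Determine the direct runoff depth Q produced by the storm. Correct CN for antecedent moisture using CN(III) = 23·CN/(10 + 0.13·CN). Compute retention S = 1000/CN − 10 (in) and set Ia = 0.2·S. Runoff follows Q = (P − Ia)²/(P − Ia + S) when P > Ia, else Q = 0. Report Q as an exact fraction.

Q = 0 in ≈ 0.000 in

Adjust CN=53 to AMC III: 23·53/(10 + 0.13·53) → 1219 ÷ (1689/100) = 121900/1689 ≈ 72.173
Retention S: 1000/CN − 10 with CN=72.173 → S = 4700/1219 ≈ 3.856 in
Ia = 0.2S: 0.2·3.856 = 0.771 in (exactly 940/1219)
P = 0.540 ≤ Ia = 0.771 in: entire storm abstracted, Q = 0.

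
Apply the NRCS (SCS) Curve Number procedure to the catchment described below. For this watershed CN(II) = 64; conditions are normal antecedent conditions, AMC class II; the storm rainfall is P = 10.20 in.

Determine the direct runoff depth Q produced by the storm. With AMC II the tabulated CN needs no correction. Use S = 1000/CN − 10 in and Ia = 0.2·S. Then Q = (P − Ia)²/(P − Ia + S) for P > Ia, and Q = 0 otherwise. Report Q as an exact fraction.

Q = 43923/7840 in ≈ 5.602 in

AMC II — tabulated CN = 64 applies directly.
Retention S: 1000/CN − 10 with CN=64.000 → S = 45/8 ≈ 5.625 in
Initial abstraction Ia = S/5 = (45/8)/5 = 9/8 ≈ 1.125 in
Since P=10.200 > Ia=1.125: effective rainfall P−Ia = 363/40 in
Q = (363/40)²/((363/40) + 45/8) = (131769/1600)/(147/10) = 43923/7840 in ≈ 5.602 in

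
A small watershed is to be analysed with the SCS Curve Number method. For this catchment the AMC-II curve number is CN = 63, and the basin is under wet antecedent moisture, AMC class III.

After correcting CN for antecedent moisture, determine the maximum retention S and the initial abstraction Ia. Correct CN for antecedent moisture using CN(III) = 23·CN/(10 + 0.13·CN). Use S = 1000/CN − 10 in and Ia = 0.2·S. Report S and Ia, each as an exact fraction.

Adjust CN=63 to AMC III: 23·63/(10 + 0.13·63) → 1449 ÷ (1819/100) = 144900/1819 ≈ 79.659
Retention S: 1000/CN − 10 with CN=79.659 → S = 3700/1449 ≈ 2.553 in
Initial abstraction Ia = S/5 = (3700/1449)/5 = 740/1449 ≈ 0.511 in

S = 3700/1449 in ≈ 2.553 in; Ia = 740/1449 in ≈ 0.511 in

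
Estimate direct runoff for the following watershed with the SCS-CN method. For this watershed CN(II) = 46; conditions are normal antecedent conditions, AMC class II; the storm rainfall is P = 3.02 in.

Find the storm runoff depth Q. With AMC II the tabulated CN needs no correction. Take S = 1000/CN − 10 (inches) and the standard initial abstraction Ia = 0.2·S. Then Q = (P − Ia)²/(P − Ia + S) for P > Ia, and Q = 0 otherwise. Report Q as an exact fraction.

Q = 597529/16413950 in ≈ 0.036 in

AMC II — tabulated CN = 46 applies directly.
Retention S: 1000/CN − 10 with CN=46.000 → S = 270/23 ≈ 11.739 in
Ia = 0.2·(270/23) = 54/23 in ≈ 2.348 in
Excess rainfall: 3.020 − 2.348 = 0.672 in; P > Ia so Q > 0
Runoff Q = (P−Ia)²/(P−Ia+S) = (0.672)²/(0.672+11.739) = 597529/16413950 ≈ 0.036 in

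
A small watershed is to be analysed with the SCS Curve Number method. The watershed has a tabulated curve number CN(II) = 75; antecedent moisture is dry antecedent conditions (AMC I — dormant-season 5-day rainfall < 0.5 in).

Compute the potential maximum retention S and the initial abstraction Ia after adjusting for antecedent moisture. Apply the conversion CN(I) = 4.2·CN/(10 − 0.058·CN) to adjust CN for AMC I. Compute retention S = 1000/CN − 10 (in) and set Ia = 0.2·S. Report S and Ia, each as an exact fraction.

S = 500/63 in ≈ 7.937 in; Ia = 100/63 in ≈ 1.587 in

CN(I) from CN(II)=75: (4.2·75)/(10 − 0.058·75) = 6300/113 ≈ 55.752
S = 1000/(6300/113) − 10 = 500/63 in ≈ 7.937 in
Ia = 0.2·(500/63) = 100/63 in ≈ 1.587 in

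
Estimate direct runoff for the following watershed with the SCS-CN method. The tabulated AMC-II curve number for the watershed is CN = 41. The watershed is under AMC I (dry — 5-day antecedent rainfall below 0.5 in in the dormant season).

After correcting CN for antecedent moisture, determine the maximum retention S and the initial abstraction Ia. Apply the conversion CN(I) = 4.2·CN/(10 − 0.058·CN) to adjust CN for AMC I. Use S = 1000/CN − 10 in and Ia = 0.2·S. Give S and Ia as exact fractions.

Dry (AMC I): CN(I) = 4.2·41/(10 − 0.058·41) = (861/5)/(3811/500) = 86100/3811 ≈ 22.592
Max retention: S = 1000/(86100/3811) − 10 = 29500/861 in (≈ 34.262 in)
Ia = 0.2S: 0.2·34.262 = 6.852 in (exactly 5900/861)

S = 29500/861 in ≈ 34.262 in; Ia = 5900/861 in ≈ 6.852 in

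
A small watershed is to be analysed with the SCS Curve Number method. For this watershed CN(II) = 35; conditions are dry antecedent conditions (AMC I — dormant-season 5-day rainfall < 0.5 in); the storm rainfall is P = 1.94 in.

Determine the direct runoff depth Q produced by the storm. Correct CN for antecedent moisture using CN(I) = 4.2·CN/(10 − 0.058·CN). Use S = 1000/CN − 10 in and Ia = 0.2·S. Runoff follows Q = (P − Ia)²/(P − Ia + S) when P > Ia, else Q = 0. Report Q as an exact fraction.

Dry (AMC I): CN(I) = 4.2·35/(10 − 0.058·35) = 147/(797/100) = 14700/797 ≈ 18.444
Max retention: S = 1000/(14700/797) − 10 = 6500/147 in (≈ 44.218 in)
Initial abstraction Ia = S/5 = (6500/147)/5 = 1300/147 ≈ 8.844 in
P = 1.940 ≤ Ia = 8.844 in: entire storm abstracted, Q = 0.

Q = 0 in ≈ 0.000 in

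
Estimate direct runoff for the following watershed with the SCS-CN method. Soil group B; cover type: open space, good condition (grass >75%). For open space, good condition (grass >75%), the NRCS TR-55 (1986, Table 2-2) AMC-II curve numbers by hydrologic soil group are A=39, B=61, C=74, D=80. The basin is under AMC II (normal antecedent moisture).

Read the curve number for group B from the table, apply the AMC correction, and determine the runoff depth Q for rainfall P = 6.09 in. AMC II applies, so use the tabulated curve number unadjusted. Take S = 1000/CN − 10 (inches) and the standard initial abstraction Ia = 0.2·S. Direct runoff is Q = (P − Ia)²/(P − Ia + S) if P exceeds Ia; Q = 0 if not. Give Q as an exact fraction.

Q = 287121267/138976300 in ≈ 2.066 in

NRCS table: open space, good condition (grass >75%), soil group B → CN(II) = 61
Average conditions: CN = 61 (no AMC adjustment).
S = 1000/61 − 10 = 390/61 in ≈ 6.393 in
Initial abstraction Ia = S/5 = (390/61)/5 = 78/61 ≈ 1.279 in
Excess rainfall: 6.090 − 1.279 = 4.811 in; P > Ia so Q > 0
Q = (29349/6100)²/((29349/6100) + 390/61) = (861363801/37210000)/(68349/6100) = 287121267/138976300 in ≈ 2.066 in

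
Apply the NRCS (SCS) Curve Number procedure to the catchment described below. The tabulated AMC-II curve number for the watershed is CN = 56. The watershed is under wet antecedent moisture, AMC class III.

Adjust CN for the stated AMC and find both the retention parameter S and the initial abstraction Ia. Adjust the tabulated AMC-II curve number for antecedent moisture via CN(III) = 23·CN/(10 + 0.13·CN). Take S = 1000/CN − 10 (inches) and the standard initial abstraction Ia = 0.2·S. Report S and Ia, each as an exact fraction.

Wet (AMC III): CN(III) = 23·56/(10 + 0.13·56) = 1288/(432/25) = 4025/54 ≈ 74.537
S = 1000/(4025/54) − 10 = 550/161 in ≈ 3.416 in
Ia = 0.2S: 0.2·3.416 = 0.683 in (exactly 110/161)

S = 550/161 in ≈ 3.416 in; Ia = 110/161 in ≈ 0.683 in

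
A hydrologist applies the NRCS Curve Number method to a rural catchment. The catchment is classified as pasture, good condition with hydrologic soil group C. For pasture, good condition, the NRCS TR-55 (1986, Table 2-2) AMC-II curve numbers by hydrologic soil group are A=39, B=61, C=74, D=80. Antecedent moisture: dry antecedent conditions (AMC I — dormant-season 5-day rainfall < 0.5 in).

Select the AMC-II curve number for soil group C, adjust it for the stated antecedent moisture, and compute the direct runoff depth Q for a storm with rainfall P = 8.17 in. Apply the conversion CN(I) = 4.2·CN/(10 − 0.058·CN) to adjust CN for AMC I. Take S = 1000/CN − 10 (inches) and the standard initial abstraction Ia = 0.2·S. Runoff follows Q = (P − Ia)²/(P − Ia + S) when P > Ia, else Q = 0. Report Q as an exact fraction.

NRCS table: pasture, good condition, soil group C → CN(II) = 74
Adjust CN=74 to AMC I: 4.2·74/(10 − 0.058·74) → (1554/5) ÷ (1427/250) = 77700/1427 ≈ 54.450
S = 1000/(77700/1427) − 10 = 6500/777 in ≈ 8.366 in
Initial abstraction Ia = S/5 = (6500/777)/5 = 1300/777 ≈ 1.673 in
Excess rainfall: 8.170 − 1.673 = 6.497 in; P > Ia so Q > 0
Q: (504809/77700)² ÷ (1154809/77700) = 254832126481/89728659300 in (≈ 2.840 in)

Q = 254832126481/89728659300 in ≈ 2.840 in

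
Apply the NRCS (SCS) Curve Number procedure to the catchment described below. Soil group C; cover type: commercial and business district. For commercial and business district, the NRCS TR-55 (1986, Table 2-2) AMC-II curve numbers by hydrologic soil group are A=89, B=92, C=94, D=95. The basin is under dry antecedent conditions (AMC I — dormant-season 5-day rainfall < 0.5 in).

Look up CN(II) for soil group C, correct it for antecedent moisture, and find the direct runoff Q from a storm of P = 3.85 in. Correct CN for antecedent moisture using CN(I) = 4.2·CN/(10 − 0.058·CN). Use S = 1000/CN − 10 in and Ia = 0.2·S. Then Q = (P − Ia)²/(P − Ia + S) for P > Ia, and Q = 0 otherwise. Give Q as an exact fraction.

Q = 544428889/219331140 in ≈ 2.482 in

NRCS table: commercial and business district, soil group C → CN(II) = 94
CN(I) from CN(II)=94: (4.2·94)/(10 − 0.058·94) = 32900/379 ≈ 86.807
Max retention: S = 1000/(32900/379) − 10 = 500/329 in (≈ 1.520 in)
Ia = 0.2·(500/329) = 100/329 in ≈ 0.304 in
Since P=3.850 > Ia=0.304: effective rainfall P−Ia = 23333/6580 in
Runoff Q = (P−Ia)²/(P−Ia+S) = (3.546)²/(3.546+1.520) = 544428889/219331140 ≈ 2.482 in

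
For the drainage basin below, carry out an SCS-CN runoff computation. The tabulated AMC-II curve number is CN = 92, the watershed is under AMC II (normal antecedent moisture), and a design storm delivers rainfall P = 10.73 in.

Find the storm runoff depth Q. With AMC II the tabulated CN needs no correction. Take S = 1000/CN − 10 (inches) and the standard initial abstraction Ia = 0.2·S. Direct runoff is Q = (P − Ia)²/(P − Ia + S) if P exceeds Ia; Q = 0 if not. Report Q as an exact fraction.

Average conditions: CN = 92 (no AMC adjustment).
Retention S: 1000/CN − 10 with CN=92.000 → S = 20/23 ≈ 0.870 in
Ia = 0.2S: 0.2·0.870 = 0.174 in (exactly 4/23)
Excess rainfall: 10.730 − 0.174 = 10.556 in; P > Ia so Q > 0
Runoff Q = (P−Ia)²/(P−Ia+S) = (10.556)²/(10.556+0.870) = 589469841/60441700 ≈ 9.753 in

Q = 589469841/60441700 in ≈ 9.753 in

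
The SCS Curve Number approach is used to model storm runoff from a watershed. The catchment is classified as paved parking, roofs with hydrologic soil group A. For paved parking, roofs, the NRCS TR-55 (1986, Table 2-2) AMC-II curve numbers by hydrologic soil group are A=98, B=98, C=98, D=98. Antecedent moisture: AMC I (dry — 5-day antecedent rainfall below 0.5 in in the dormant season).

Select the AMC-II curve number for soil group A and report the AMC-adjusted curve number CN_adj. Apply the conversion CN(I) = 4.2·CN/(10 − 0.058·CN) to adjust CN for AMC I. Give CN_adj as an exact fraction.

NRCS table: paved parking, roofs, soil group A → CN(II) = 98
CN(I) from CN(II)=98: (4.2·98)/(10 − 0.058·98) = 102900/1079 ≈ 95.366

CN_adj = 102900/1079 ≈ 95.366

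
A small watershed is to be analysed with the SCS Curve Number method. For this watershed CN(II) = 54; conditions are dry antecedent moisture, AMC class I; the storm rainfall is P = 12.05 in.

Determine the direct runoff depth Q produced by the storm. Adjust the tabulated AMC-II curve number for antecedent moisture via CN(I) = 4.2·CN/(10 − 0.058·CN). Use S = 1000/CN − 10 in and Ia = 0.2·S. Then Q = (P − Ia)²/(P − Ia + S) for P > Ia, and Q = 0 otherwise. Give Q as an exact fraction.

Q = 8216878609/3636136980 in ≈ 2.260 in

Adjust CN=54 to AMC I: 4.2·54/(10 − 0.058·54) → (1134/5) ÷ (1717/250) = 56700/1717 ≈ 33.023
Retention S: 1000/CN − 10 with CN=33.023 → S = 11500/567 ≈ 20.282 in
Ia = 0.2·(11500/567) = 2300/567 in ≈ 4.056 in
P − Ia = 12.050 − 4.056 = 90647/11340 ≈ 7.994 in (> 0, runoff occurs)
Q: (90647/11340)² ÷ (320647/11340) = 8216878609/3636136980 in (≈ 2.260 in)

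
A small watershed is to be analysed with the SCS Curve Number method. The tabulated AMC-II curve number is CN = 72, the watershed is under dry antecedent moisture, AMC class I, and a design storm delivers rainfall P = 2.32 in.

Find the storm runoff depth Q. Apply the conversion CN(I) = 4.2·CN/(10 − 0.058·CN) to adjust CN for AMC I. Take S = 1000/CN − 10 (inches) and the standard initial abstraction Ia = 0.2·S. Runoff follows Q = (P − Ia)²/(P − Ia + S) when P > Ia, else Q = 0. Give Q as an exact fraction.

CN(I) from CN(II)=72: (4.2·72)/(10 − 0.058·72) = 675/13 ≈ 51.923
Retention S: 1000/CN − 10 with CN=51.923 → S = 250/27 ≈ 9.259 in
Ia = 0.2S: 0.2·9.259 = 1.852 in (exactly 50/27)
Excess rainfall: 2.320 − 1.852 = 0.468 in; P > Ia so Q > 0
Q = (316/675)²/((316/675) + 250/27) = (99856/455625)/(6566/675) = 49928/2216025 in ≈ 0.023 in

Q = 49928/2216025 in ≈ 0.023 in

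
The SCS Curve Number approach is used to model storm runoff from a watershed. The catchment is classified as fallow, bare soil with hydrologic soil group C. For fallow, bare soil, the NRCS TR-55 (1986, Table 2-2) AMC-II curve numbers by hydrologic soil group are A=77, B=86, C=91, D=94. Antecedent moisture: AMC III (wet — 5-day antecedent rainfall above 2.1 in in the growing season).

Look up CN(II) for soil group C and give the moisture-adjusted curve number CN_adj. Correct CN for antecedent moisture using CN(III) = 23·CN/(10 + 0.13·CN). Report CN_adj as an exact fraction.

CN_adj = 209300/2183 ≈ 95.877

NRCS table: fallow, bare soil, soil group C → CN(II) = 91
CN(III) from CN(II)=91: (23·91)/(10 + 0.13·91) = 209300/2183 ≈ 95.877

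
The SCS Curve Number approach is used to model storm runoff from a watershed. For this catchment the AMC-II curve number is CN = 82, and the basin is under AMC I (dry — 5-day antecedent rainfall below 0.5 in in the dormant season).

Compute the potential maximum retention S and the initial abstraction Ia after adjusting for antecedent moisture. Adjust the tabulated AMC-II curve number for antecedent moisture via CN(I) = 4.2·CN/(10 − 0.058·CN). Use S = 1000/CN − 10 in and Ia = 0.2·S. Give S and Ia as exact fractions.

CN(I) from CN(II)=82: (4.2·82)/(10 − 0.058·82) = 28700/437 ≈ 65.675
Max retention: S = 1000/(28700/437) − 10 = 1500/287 in (≈ 5.226 in)
Initial abstraction Ia = S/5 = (1500/287)/5 = 300/287 ≈ 1.045 in

S = 1500/287 in ≈ 5.226 in; Ia = 300/287 in ≈ 1.045 in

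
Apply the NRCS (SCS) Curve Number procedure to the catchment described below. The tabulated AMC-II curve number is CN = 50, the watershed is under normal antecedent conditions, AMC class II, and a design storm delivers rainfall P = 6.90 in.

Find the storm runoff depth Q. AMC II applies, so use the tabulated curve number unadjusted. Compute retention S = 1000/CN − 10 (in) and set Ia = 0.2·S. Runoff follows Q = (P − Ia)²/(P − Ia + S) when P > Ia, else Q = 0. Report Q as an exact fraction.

Q = 2401/1490 in ≈ 1.611 in

Average conditions: CN = 50 (no AMC adjustment).
Retention S: 1000/CN − 10 with CN=50.000 → S = 10 ≈ 10.000 in
Initial abstraction Ia = S/5 = 10/5 = 2 ≈ 2.000 in
P − Ia = 6.900 − 2.000 = 49/10 ≈ 4.900 in (> 0, runoff occurs)
Q = (49/10)²/((49/10) + 10) = (2401/100)/(149/10) = 2401/1490 in ≈ 1.611 in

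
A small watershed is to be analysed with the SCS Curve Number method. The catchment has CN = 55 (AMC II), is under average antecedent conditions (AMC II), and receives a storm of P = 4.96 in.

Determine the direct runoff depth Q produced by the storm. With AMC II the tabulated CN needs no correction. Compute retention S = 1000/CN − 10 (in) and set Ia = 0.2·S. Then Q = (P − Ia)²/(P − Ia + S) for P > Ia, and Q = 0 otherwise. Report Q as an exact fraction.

CN(II) = 55; AMC II needs no correction.
S = 1000/55 − 10 = 90/11 in ≈ 8.182 in
Ia = 0.2·(90/11) = 18/11 in ≈ 1.636 in
Since P=4.960 > Ia=1.636: effective rainfall P−Ia = 914/275 in
Q = (914/275)²/((914/275) + 90/11) = (835396/75625)/(3164/275) = 208849/217525 in ≈ 0.960 in

Q = 208849/217525 in ≈ 0.960 in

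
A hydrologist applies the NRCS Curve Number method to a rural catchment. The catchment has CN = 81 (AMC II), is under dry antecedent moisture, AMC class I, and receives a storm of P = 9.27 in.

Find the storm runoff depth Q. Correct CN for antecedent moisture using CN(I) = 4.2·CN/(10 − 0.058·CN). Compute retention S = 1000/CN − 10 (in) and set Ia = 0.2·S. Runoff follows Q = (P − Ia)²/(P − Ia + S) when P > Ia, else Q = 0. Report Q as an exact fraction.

Adjust CN=81 to AMC I: 4.2·81/(10 − 0.058·81) → (1701/5) ÷ (2651/500) = 170100/2651 ≈ 64.164
Retention S: 1000/CN − 10 with CN=64.164 → S = 9500/1701 ≈ 5.585 in
Initial abstraction Ia = S/5 = (9500/1701)/5 = 1900/1701 ≈ 1.117 in
P − Ia = 9.270 − 1.117 = 1386827/170100 ≈ 8.153 in (> 0, runoff occurs)
Q = (1386827/170100)²/((1386827/170100) + 9500/1701) = (1923289127929/28934010000)/(2336827/170100) = 1923289127929/397494272700 in ≈ 4.839 in

Q = 1923289127929/397494272700 in ≈ 4.839 in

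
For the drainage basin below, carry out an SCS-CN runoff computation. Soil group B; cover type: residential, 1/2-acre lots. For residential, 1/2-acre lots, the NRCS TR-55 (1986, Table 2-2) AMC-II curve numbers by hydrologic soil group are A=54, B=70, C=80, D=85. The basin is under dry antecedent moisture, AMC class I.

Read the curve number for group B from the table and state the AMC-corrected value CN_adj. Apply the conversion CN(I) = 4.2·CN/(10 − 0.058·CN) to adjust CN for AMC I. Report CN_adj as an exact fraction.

NRCS table: residential, 1/2-acre lots, soil group B → CN(II) = 70
Dry (AMC I): CN(I) = 4.2·70/(10 − 0.058·70) = 294/(297/50) = 4900/99 ≈ 49.495

CN_adj = 4900/99 ≈ 49.495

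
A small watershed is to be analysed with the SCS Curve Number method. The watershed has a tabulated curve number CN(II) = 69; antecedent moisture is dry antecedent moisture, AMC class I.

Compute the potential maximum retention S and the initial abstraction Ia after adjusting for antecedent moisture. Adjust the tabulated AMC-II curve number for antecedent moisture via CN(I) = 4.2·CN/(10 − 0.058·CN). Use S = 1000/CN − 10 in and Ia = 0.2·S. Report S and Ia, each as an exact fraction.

Adjust CN=69 to AMC I: 4.2·69/(10 − 0.058·69) → (1449/5) ÷ (2999/500) = 144900/2999 ≈ 48.316
Retention S: 1000/CN − 10 with CN=48.316 → S = 15500/1449 ≈ 10.697 in
Initial abstraction Ia = S/5 = (15500/1449)/5 = 3100/1449 ≈ 2.139 in

S = 15500/1449 in ≈ 10.697 in; Ia = 3100/1449 in ≈ 2.139 in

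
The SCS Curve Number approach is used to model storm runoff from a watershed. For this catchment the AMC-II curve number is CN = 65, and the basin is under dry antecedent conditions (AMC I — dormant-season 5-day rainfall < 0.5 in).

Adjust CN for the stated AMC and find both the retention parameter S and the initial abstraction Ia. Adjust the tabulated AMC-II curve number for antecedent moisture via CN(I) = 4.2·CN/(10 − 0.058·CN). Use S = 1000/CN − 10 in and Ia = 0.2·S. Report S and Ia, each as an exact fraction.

Adjust CN=65 to AMC I: 4.2·65/(10 − 0.058·65) → 273 ÷ (623/100) = 3900/89 ≈ 43.820
S = 1000/(3900/89) − 10 = 500/39 in ≈ 12.821 in
Ia = 0.2S: 0.2·12.821 = 2.564 in (exactly 100/39)

S = 500/39 in ≈ 12.821 in; Ia = 100/39 in ≈ 2.564 in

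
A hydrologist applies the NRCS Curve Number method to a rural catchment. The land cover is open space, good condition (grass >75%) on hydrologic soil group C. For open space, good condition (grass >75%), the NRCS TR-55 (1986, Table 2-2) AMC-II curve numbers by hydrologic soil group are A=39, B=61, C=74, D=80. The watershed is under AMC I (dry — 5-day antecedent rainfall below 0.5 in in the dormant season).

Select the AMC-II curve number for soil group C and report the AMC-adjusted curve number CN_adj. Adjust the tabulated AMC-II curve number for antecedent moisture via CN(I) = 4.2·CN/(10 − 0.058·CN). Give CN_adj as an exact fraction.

CN_adj = 77700/1427 ≈ 54.450

NRCS table: open space, good condition (grass >75%), soil group C → CN(II) = 74
Adjust CN=74 to AMC I: 4.2·74/(10 − 0.058·74) → (1554/5) ÷ (1427/250) = 77700/1427 ≈ 54.450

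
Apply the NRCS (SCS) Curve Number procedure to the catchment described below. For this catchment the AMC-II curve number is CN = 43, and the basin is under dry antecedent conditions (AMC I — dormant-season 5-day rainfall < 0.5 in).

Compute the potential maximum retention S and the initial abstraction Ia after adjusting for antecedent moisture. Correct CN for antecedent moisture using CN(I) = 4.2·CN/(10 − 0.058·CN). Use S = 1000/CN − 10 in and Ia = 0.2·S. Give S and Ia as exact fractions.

Dry (AMC I): CN(I) = 4.2·43/(10 − 0.058·43) = (903/5)/(3753/500) = 30100/1251 ≈ 24.061
Max retention: S = 1000/(30100/1251) − 10 = 9500/301 in (≈ 31.561 in)
Ia = 0.2S: 0.2·31.561 = 6.312 in (exactly 1900/301)

S = 9500/301 in ≈ 31.561 in; Ia = 1900/301 in ≈ 6.312 in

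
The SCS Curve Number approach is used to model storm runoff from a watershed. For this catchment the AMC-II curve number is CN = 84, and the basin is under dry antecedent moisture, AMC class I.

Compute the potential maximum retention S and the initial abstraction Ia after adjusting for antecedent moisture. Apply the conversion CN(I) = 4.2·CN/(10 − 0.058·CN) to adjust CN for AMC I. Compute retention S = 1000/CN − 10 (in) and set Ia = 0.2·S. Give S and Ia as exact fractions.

CN(I) from CN(II)=84: (4.2·84)/(10 − 0.058·84) = 44100/641 ≈ 68.799
S = 1000/(44100/641) − 10 = 2000/441 in ≈ 4.535 in
Initial abstraction Ia = S/5 = (2000/441)/5 = 400/441 ≈ 0.907 in

S = 2000/441 in ≈ 4.535 in; Ia = 400/441 in ≈ 0.907 in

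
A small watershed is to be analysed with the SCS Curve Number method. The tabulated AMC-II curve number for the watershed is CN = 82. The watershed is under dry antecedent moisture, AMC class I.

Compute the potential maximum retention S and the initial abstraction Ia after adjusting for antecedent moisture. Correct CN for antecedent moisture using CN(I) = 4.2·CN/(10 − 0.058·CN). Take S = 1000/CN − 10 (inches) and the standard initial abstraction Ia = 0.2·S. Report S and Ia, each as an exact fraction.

Adjust CN=82 to AMC I: 4.2·82/(10 − 0.058·82) → (1722/5) ÷ (1311/250) = 28700/437 ≈ 65.675
Max retention: S = 1000/(28700/437) − 10 = 1500/287 in (≈ 5.226 in)
Ia = 0.2S: 0.2·5.226 = 1.045 in (exactly 300/287)

S = 1500/287 in ≈ 5.226 in; Ia = 300/287 in ≈ 1.045 in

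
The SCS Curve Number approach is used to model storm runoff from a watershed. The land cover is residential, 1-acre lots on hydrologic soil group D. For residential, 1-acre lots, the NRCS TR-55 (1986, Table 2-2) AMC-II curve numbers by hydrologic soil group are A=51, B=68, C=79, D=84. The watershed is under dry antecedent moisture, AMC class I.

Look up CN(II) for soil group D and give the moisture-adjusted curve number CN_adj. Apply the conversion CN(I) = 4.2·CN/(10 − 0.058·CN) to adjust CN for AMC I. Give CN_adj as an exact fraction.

CN_adj = 44100/641 ≈ 68.799

NRCS table: residential, 1-acre lots, soil group D → CN(II) = 84
Dry (AMC I): CN(I) = 4.2·84/(10 − 0.058·84) = (1764/5)/(641/125) = 44100/641 ≈ 68.799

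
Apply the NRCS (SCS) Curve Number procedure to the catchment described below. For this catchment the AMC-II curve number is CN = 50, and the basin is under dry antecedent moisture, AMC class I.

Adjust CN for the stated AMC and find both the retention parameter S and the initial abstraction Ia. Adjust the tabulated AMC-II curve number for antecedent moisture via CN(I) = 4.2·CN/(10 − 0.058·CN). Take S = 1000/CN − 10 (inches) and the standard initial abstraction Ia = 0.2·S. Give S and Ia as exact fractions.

CN(I) from CN(II)=50: (4.2·50)/(10 − 0.058·50) = 2100/71 ≈ 29.577
Retention S: 1000/CN − 10 with CN=29.577 → S = 500/21 ≈ 23.810 in
Ia = 0.2S: 0.2·23.810 = 4.762 in (exactly 100/21)

S = 500/21 in ≈ 23.810 in; Ia = 100/21 in ≈ 4.762 in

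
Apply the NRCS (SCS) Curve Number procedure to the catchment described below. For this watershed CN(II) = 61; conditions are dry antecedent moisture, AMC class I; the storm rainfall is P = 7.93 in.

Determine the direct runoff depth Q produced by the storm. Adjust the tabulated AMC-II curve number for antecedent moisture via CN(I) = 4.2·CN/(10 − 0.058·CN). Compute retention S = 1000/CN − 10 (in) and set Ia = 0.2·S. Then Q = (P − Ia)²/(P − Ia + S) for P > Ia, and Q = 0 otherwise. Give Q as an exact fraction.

Dry (AMC I): CN(I) = 4.2·61/(10 − 0.058·61) = (1281/5)/(3231/500) = 42700/1077 ≈ 39.647
Retention S: 1000/CN − 10 with CN=39.647 → S = 6500/427 ≈ 15.222 in
Ia = 0.2S: 0.2·15.222 = 3.044 in (exactly 1300/427)
Since P=7.930 > Ia=3.044: effective rainfall P−Ia = 208611/42700 in
Q: (208611/42700)² ÷ (858611/42700) = 3347580717/2820206900 in (≈ 1.187 in)

Q = 3347580717/2820206900 in ≈ 1.187 in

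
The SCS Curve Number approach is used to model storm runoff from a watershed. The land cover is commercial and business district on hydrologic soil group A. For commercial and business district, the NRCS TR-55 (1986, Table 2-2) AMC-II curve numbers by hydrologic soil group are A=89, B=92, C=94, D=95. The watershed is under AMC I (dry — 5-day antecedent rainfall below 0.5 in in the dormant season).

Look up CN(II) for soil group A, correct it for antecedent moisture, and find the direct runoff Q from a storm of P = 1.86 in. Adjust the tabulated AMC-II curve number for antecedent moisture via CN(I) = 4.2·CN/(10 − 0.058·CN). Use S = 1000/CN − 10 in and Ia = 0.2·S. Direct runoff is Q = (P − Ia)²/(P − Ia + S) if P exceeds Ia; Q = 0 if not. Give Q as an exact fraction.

NRCS table: commercial and business district, soil group A → CN(II) = 89
Adjust CN=89 to AMC I: 4.2·89/(10 − 0.058·89) → (1869/5) ÷ (2419/500) = 186900/2419 ≈ 77.263
S = 1000/(186900/2419) − 10 = 5500/1869 in ≈ 2.943 in
Initial abstraction Ia = S/5 = (5500/1869)/5 = 1100/1869 ≈ 0.589 in
P − Ia = 1.860 − 0.589 = 118817/93450 ≈ 1.271 in (> 0, runoff occurs)
Q = (118817/93450)²/((118817/93450) + 5500/1869) = (14117479489/8732902500)/(393817/93450) = 14117479489/36802198650 in ≈ 0.384 in

Q = 14117479489/36802198650 in ≈ 0.384 in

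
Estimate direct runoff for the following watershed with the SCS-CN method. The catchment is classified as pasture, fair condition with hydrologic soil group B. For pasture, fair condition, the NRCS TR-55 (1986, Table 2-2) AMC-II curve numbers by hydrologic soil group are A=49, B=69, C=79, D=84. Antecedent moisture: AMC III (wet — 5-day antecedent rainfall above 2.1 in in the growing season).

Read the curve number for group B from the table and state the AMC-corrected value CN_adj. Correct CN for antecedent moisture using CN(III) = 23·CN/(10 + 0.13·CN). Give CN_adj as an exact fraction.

NRCS table: pasture, fair condition, soil group B → CN(II) = 69
CN(III) from CN(II)=69: (23·69)/(10 + 0.13·69) = 158700/1897 ≈ 83.658

CN_adj = 158700/1897 ≈ 83.658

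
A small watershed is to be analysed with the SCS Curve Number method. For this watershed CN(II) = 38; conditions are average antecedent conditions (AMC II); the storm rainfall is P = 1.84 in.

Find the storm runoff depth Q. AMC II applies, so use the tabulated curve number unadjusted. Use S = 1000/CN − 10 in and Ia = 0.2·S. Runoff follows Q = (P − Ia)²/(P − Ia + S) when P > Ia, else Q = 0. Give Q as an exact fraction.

Average conditions: CN = 38 (no AMC adjustment).
Retention S: 1000/CN − 10 with CN=38.000 → S = 310/19 ≈ 16.316 in
Ia = 0.2·(310/19) = 62/19 in ≈ 3.263 in
P = 1.840 ≤ Ia = 3.263 in: entire storm abstracted, Q = 0.

Q = 0 in ≈ 0.000 in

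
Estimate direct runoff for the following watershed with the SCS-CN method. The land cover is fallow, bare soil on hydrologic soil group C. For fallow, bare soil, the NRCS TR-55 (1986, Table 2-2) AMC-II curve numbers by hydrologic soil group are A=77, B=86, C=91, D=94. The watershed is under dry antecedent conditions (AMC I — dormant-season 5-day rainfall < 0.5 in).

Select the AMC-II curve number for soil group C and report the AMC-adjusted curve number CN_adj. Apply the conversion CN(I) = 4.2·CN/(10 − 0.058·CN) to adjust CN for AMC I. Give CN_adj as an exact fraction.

NRCS table: fallow, bare soil, soil group C → CN(II) = 91
Adjust CN=91 to AMC I: 4.2·91/(10 − 0.058·91) → (1911/5) ÷ (2361/500) = 63700/787 ≈ 80.940

CN_adj = 63700/787 ≈ 80.940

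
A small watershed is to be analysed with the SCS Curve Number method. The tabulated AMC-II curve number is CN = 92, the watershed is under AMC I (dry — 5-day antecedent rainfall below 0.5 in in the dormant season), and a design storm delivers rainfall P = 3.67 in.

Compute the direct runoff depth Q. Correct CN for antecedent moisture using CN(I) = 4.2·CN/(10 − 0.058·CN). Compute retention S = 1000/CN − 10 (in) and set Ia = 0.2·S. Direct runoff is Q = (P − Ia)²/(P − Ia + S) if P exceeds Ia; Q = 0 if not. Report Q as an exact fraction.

Q = 24731022121/12425706300 in ≈ 1.990 in

CN(I) from CN(II)=92: (4.2·92)/(10 − 0.058·92) = 48300/583 ≈ 82.847
S = 1000/(48300/583) − 10 = 1000/483 in ≈ 2.070 in
Initial abstraction Ia = S/5 = (1000/483)/5 = 200/483 ≈ 0.414 in
Excess rainfall: 3.670 − 0.414 = 3.256 in; P > Ia so Q > 0
Q: (157261/48300)² ÷ (257261/48300) = 24731022121/12425706300 in (≈ 1.990 in)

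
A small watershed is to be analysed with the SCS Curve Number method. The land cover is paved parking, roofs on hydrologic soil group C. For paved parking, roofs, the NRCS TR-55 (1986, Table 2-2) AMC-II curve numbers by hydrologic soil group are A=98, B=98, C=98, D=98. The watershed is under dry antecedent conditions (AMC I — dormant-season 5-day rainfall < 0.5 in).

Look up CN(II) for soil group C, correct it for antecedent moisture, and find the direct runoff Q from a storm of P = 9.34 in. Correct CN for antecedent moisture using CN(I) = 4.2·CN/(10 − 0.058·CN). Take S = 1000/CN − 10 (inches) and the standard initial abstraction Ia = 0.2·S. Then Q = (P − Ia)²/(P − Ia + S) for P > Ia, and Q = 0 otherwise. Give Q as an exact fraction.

NRCS table: paved parking, roofs, soil group C → CN(II) = 98
Adjust CN=98 to AMC I: 4.2·98/(10 − 0.058·98) → (2058/5) ÷ (1079/250) = 102900/1079 ≈ 95.366
S = 1000/(102900/1079) − 10 = 500/1029 in ≈ 0.486 in
Initial abstraction Ia = S/5 = (500/1029)/5 = 100/1029 ≈ 0.097 in
P − Ia = 9.340 − 0.097 = 475543/51450 ≈ 9.243 in (> 0, runoff occurs)
Q: (475543/51450)² ÷ (500543/51450) = 226141144849/25752937350 in (≈ 8.781 in)

Q = 226141144849/25752937350 in ≈ 8.781 in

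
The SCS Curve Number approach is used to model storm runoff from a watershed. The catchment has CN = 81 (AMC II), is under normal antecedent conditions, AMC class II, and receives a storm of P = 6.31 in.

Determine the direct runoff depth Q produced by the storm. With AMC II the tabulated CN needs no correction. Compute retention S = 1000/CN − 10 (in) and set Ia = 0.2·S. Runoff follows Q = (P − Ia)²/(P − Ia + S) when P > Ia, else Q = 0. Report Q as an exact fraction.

CN(II) = 81; AMC II needs no correction.
Max retention: S = 1000/81 − 10 = 190/81 in (≈ 2.346 in)
Initial abstraction Ia = S/5 = (190/81)/5 = 38/81 ≈ 0.469 in
Excess rainfall: 6.310 − 0.469 = 5.841 in; P > Ia so Q > 0
Q: (47311/8100)² ÷ (66311/8100) = 2238330721/537119100 in (≈ 4.167 in)

Q = 2238330721/537119100 in ≈ 4.167 in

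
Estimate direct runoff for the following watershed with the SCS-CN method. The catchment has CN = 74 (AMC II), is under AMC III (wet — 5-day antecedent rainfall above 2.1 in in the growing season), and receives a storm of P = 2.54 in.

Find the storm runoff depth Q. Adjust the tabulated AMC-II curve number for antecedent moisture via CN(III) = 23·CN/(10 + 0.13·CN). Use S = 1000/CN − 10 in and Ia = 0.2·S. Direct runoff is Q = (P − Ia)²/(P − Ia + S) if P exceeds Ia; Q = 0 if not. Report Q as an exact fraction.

Wet (AMC III): CN(III) = 23·74/(10 + 0.13·74) = 1702/(981/50) = 85100/981 ≈ 86.748
S = 1000/(85100/981) − 10 = 1300/851 in ≈ 1.528 in
Ia = 0.2S: 0.2·1.528 = 0.306 in (exactly 260/851)
Since P=2.540 > Ia=0.306: effective rainfall P−Ia = 95077/42550 in
Q: (95077/42550)² ÷ (160077/42550) = 9039635929/6811276350 in (≈ 1.327 in)

Q = 9039635929/6811276350 in ≈ 1.327 in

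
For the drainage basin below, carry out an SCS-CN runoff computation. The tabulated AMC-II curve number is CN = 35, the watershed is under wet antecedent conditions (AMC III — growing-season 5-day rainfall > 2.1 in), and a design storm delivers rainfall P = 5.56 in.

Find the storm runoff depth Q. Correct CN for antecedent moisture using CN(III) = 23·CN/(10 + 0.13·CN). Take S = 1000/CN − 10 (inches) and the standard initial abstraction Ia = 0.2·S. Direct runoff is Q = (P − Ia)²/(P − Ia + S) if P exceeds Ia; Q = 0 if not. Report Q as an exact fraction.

Wet (AMC III): CN(III) = 23·35/(10 + 0.13·35) = 805/(291/20) = 16100/291 ≈ 55.326
Retention S: 1000/CN − 10 with CN=55.326 → S = 1300/161 ≈ 8.075 in
Ia = 0.2S: 0.2·8.075 = 1.615 in (exactly 260/161)
Since P=5.560 > Ia=1.615: effective rainfall P−Ia = 15879/4025 in
Runoff Q = (P−Ia)²/(P−Ia+S) = (3.945)²/(3.945+8.075) = 252142641/194725475 ≈ 1.295 in

Q = 252142641/194725475 in ≈ 1.295 in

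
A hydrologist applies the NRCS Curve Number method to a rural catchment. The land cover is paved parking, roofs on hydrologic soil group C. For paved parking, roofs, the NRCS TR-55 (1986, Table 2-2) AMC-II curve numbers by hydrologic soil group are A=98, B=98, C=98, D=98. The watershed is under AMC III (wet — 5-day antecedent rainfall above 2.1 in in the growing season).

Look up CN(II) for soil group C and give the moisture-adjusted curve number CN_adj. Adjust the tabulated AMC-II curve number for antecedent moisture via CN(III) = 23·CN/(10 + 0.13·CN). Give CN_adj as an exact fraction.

NRCS table: paved parking, roofs, soil group C → CN(II) = 98
Adjust CN=98 to AMC III: 23·98/(10 + 0.13·98) → 2254 ÷ (1137/50) = 112700/1137 ≈ 99.120

CN_adj = 112700/1137 ≈ 99.120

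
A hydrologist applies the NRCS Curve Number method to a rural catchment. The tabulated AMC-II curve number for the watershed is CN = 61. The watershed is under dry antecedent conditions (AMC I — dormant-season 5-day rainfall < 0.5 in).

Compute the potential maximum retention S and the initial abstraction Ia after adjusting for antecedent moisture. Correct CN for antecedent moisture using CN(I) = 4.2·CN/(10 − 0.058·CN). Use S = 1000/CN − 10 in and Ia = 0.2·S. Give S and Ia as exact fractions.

Adjust CN=61 to AMC I: 4.2·61/(10 − 0.058·61) → (1281/5) ÷ (3231/500) = 42700/1077 ≈ 39.647
Retention S: 1000/CN − 10 with CN=39.647 → S = 6500/427 ≈ 15.222 in
Ia = 0.2·(6500/427) = 1300/427 in ≈ 3.044 in

S = 6500/427 in ≈ 15.222 in; Ia = 1300/427 in ≈ 3.044 in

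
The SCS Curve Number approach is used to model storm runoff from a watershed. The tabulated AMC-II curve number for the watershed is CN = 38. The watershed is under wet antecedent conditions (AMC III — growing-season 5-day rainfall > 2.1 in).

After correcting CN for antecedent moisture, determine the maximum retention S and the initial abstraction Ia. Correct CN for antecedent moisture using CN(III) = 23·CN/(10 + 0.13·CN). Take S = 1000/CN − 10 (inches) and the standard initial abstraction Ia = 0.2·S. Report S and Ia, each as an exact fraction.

CN(III) from CN(II)=38: (23·38)/(10 + 0.13·38) = 43700/747 ≈ 58.501
Max retention: S = 1000/(43700/747) − 10 = 3100/437 in (≈ 7.094 in)
Initial abstraction Ia = S/5 = (3100/437)/5 = 620/437 ≈ 1.419 in

S = 3100/437 in ≈ 7.094 in; Ia = 620/437 in ≈ 1.419 in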